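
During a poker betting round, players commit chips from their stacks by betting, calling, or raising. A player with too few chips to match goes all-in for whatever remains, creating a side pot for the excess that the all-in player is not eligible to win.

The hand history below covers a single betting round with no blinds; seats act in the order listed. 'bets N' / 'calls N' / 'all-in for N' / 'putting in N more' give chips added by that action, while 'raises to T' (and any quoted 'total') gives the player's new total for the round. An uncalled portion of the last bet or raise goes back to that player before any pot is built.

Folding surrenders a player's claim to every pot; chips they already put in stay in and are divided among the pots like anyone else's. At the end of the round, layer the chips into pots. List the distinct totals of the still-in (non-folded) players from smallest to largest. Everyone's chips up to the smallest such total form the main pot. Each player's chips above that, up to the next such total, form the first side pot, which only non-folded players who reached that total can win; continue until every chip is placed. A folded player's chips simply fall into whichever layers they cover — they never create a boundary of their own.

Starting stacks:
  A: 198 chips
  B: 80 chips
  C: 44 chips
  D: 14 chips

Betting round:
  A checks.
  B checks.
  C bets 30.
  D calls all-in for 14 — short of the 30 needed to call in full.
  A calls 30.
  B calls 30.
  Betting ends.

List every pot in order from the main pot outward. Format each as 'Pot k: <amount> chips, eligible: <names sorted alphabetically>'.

Contributions: A=30, B=30, C=30, D=14
Pot levels (distinct totals of non-folded players): 14, 30
Layer 1-14: 14 each from A, B, C, D = 14*4 = 56 chips; eligible A, B, C, D
Layer 15-30: 16 each from A, B, C = 16*3 = 48 chips; eligible A, B, C

Pot 1: 56 chips, eligible: A, B, C, D
Pot 2: 48 chips, eligible: A, B, C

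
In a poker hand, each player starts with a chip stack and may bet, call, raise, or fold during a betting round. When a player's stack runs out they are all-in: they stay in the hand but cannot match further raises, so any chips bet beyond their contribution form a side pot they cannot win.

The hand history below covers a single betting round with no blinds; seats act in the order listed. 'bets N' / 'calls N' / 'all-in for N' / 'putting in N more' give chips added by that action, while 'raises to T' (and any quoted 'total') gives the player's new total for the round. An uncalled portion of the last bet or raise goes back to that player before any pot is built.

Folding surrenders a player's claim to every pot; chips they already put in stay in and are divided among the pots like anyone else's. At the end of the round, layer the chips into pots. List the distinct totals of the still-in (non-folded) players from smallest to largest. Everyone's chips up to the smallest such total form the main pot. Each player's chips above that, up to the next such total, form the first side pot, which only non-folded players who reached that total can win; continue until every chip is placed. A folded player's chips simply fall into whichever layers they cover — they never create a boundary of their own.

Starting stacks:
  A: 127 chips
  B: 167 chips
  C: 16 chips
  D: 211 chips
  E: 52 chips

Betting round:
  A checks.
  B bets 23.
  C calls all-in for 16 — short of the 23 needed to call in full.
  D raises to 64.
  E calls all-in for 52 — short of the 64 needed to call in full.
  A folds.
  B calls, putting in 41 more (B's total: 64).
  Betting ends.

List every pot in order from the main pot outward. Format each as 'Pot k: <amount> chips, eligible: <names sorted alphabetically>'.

Contributions: B=64, C=16, D=64, E=52
Folded: A
Pot levels (distinct totals of non-folded players): 16, 52, 64
Layer 1-16: 16 each from B, C, D, E = 16*4 = 64 chips; eligible B, C, D, E
Layer 17-52: 36 each from B, D, E = 36*3 = 108 chips; eligible B, D, E
Layer 53-64: 12 each from B, D = 12*2 = 24 chips; eligible B, D

Pot 1: 64 chips, eligible: B, C, D, E
Pot 2: 108 chips, eligible: B, D, E
Pot 3: 24 chips, eligible: B, D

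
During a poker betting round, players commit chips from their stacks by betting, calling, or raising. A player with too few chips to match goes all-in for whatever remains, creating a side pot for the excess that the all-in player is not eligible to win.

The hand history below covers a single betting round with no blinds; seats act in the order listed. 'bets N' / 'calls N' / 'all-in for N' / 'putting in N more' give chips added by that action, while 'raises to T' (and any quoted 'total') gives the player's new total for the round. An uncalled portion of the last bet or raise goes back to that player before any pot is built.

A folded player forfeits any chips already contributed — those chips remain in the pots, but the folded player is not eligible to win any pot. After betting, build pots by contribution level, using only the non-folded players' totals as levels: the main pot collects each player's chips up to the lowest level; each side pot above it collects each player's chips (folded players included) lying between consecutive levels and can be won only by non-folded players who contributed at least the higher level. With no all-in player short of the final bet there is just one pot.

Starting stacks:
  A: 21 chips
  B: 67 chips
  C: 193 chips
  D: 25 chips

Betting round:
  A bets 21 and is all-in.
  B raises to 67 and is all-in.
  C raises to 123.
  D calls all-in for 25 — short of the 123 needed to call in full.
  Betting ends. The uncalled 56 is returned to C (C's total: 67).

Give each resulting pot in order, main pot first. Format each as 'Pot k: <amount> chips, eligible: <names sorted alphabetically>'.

Pot 1: 84 chips, eligible: A, B, C, D
Pot 2: 12 chips, eligible: B, C, D
Pot 3: 84 chips, eligible: B, C

Derivation:
Contributions (after 56 returned to C): A=21, B=67, C=67, D=25
Pot levels (distinct totals of non-folded players): 21, 25, 67
Layer 1-21: 21 each from A, B, C, D = 21*4 = 84 chips; eligible A, B, C, D
Layer 22-25: 4 each from B, C, D = 4*3 = 12 chips; eligible B, C, D
Layer 26-67: 42 each from B, C = 42*2 = 84 chips; eligible B, C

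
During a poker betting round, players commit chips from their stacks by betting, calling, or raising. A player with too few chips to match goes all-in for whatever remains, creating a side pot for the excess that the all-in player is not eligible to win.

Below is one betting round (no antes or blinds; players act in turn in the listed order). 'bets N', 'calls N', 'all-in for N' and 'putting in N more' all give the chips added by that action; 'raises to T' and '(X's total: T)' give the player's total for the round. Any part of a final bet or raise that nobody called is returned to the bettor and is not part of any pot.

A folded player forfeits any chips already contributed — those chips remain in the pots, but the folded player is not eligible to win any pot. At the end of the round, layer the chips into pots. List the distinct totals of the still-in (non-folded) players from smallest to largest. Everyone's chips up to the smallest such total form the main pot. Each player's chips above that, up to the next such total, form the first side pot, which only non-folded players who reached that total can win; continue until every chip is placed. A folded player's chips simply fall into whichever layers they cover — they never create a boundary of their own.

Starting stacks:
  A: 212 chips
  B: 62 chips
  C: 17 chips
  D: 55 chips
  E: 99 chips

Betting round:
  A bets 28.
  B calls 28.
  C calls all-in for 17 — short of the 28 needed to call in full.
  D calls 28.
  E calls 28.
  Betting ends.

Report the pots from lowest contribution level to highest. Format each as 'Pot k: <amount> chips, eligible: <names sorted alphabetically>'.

Contributions: A=28, B=28, C=17, D=28, E=28
Pot levels (distinct totals of non-folded players): 17, 28
Layer 1-17: 17 each from A, B, C, D, E = 17*5 = 85 chips; eligible A, B, C, D, E
Layer 18-28: 11 each from A, B, D, E = 11*4 = 44 chips; eligible A, B, D, E

Pot 1: 85 chips, eligible: A, B, C, D, E
Pot 2: 44 chips, eligible: A, B, D, E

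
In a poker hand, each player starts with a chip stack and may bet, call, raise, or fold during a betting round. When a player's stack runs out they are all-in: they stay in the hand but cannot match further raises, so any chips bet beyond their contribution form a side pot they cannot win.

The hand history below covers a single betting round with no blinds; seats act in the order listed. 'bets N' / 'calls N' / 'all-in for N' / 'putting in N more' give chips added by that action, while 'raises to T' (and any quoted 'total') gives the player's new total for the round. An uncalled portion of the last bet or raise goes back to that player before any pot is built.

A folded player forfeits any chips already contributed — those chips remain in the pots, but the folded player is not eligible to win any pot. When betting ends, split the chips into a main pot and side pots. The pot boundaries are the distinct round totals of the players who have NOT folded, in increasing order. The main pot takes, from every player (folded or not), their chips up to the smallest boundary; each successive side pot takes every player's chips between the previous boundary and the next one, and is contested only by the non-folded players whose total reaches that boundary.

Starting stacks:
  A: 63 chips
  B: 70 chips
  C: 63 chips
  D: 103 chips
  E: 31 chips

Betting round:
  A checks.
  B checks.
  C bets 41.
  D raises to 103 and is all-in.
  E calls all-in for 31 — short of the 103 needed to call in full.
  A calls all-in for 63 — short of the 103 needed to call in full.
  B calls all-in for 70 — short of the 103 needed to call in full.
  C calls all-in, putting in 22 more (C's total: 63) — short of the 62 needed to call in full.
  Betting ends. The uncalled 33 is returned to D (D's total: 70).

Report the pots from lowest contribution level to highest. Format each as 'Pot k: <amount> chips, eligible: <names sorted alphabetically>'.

Pot 1: 155 chips, eligible: A, B, C, D, E
Pot 2: 128 chips, eligible: A, B, C, D
Pot 3: 14 chips, eligible: B, D

Derivation:
Contributions (after 33 returned to D): A=63, B=70, C=63, D=70, E=31
Pot levels (distinct totals of non-folded players): 31, 63, 70
Layer 1-31: 31 each from A, B, C, D, E = 31*5 = 155 chips; eligible A, B, C, D, E
Layer 32-63: 32 each from A, B, C, D = 32*4 = 128 chips; eligible A, B, C, D
Layer 64-70: 7 each from B, D = 7*2 = 14 chips; eligible B, D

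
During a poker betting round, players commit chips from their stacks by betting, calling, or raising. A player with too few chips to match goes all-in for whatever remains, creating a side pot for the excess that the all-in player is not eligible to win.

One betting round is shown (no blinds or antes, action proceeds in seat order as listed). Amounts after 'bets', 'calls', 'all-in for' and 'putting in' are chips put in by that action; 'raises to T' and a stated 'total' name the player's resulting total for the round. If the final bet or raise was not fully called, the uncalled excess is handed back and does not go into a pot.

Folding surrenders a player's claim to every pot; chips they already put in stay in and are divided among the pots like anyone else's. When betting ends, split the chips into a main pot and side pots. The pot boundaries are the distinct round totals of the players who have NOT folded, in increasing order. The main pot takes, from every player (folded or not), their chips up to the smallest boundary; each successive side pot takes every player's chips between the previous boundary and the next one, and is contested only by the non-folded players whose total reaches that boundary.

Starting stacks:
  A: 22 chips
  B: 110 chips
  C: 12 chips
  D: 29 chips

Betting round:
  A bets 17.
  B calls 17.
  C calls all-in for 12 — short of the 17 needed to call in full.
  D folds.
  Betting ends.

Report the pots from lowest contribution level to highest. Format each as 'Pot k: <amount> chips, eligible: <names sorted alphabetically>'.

Contributions: A=17, B=17, C=12
Folded: D
Pot levels (distinct totals of non-folded players): 12, 17
Layer 1-12: 12 each from A, B, C = 12*3 = 36 chips; eligible A, B, C
Layer 13-17: 5 each from A, B = 5*2 = 10 chips; eligible A, B

Pot 1: 36 chips, eligible: A, B, C
Pot 2: 10 chips, eligible: A, B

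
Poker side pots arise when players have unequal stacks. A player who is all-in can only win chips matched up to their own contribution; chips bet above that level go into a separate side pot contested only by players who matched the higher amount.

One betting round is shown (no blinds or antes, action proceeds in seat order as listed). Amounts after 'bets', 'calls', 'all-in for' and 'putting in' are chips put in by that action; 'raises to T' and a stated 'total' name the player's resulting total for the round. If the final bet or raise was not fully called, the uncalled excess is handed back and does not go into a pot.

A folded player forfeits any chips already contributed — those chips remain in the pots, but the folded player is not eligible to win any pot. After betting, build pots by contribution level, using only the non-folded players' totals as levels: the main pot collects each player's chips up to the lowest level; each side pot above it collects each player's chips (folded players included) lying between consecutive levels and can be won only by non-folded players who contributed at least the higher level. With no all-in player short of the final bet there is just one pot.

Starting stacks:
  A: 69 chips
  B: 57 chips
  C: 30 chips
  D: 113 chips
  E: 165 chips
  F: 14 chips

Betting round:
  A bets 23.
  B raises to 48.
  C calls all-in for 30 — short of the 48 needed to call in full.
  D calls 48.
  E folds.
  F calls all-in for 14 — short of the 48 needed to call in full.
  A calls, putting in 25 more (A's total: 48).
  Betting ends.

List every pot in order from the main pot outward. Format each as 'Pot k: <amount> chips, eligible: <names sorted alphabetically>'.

Contributions: A=48, B=48, C=30, D=48, F=14
Folded: E
Pot levels (distinct totals of non-folded players): 14, 30, 48
Layer 1-14: 14 each from A, B, C, D, F = 14*5 = 70 chips; eligible A, B, C, D, F
Layer 15-30: 16 each from A, B, C, D = 16*4 = 64 chips; eligible A, B, C, D
Layer 31-48: 18 each from A, B, D = 18*3 = 54 chips; eligible A, B, D

Pot 1: 70 chips, eligible: A, B, C, D, F
Pot 2: 64 chips, eligible: A, B, C, D
Pot 3: 54 chips, eligible: A, B, D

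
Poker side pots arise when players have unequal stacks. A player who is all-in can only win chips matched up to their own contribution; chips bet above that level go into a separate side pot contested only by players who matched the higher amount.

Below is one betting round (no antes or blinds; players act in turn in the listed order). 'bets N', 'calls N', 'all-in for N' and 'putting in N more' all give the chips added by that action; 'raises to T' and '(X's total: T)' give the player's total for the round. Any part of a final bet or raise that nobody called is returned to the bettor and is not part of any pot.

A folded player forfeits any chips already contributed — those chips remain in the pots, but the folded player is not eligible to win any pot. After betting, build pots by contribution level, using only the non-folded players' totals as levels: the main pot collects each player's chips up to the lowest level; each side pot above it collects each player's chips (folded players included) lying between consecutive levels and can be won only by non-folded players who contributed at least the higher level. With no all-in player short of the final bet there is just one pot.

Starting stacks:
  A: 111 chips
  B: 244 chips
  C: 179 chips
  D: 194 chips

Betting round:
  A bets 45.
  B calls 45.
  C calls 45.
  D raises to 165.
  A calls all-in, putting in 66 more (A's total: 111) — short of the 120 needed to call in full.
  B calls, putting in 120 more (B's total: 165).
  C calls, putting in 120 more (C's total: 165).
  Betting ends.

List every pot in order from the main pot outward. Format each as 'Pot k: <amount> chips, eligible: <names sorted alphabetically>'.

Contributions: A=111, B=165, C=165, D=165
Pot levels (distinct totals of non-folded players): 111, 165
Layer 1-111: 111 each from A, B, C, D = 111*4 = 444 chips; eligible A, B, C, D
Layer 112-165: 54 each from B, C, D = 54*3 = 162 chips; eligible B, C, D

Pot 1: 444 chips, eligible: A, B, C, D
Pot 2: 162 chips, eligible: B, C, D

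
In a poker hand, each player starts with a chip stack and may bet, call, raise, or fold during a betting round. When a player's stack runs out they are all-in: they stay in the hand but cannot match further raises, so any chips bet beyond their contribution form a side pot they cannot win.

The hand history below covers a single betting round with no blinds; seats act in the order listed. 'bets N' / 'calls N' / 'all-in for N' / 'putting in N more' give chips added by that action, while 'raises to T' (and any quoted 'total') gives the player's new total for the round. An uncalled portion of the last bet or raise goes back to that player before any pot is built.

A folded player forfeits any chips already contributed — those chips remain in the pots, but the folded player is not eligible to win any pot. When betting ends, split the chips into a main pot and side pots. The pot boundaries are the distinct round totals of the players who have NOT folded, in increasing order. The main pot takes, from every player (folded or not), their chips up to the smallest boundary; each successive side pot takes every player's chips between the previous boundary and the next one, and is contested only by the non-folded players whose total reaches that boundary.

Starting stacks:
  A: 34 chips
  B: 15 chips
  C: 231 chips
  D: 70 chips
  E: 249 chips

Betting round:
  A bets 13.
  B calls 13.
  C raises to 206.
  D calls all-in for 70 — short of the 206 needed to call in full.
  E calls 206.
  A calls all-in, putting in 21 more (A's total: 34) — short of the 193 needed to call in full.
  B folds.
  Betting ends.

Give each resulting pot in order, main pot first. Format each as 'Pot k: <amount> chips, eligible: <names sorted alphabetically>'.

Contributions: A=34, B=13, C=206, D=70, E=206
Folded: B
Pot levels (distinct totals of non-folded players): 34, 70, 206
Layer 1-34: A 34 + B 13 + C 34 + D 34 + E 34 = 149 chips; eligible A, C, D, E
Layer 35-70: 36 each from C, D, E = 36*3 = 108 chips; eligible C, D, E
Layer 71-206: 136 each from C, E = 136*2 = 272 chips; eligible C, E

Pot 1: 149 chips, eligible: A, C, D, E
Pot 2: 108 chips, eligible: C, D, E
Pot 3: 272 chips, eligible: C, E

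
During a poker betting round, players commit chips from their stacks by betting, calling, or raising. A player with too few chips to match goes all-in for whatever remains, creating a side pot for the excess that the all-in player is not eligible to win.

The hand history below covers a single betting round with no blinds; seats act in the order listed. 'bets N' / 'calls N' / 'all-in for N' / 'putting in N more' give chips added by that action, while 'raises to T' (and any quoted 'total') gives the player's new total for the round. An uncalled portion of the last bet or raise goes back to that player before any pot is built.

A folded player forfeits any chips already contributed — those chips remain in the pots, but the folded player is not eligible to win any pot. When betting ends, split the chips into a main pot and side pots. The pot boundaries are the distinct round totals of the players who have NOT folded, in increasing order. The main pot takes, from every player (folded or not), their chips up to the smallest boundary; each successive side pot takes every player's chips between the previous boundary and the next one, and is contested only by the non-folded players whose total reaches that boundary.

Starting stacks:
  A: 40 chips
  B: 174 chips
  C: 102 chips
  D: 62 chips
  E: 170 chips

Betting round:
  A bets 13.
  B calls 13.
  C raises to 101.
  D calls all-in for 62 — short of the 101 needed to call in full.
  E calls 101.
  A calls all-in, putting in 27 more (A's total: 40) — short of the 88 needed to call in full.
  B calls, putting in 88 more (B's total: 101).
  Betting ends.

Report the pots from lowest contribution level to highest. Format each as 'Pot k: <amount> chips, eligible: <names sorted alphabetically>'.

Contributions: A=40, B=101, C=101, D=62, E=101
Pot levels (distinct totals of non-folded players): 40, 62, 101
Layer 1-40: 40 each from A, B, C, D, E = 40*5 = 200 chips; eligible A, B, C, D, E
Layer 41-62: 22 each from B, C, D, E = 22*4 = 88 chips; eligible B, C, D, E
Layer 63-101: 39 each from B, C, E = 39*3 = 117 chips; eligible B, C, E

Pot 1: 200 chips, eligible: A, B, C, D, E
Pot 2: 88 chips, eligible: B, C, D, E
Pot 3: 117 chips, eligible: B, C, E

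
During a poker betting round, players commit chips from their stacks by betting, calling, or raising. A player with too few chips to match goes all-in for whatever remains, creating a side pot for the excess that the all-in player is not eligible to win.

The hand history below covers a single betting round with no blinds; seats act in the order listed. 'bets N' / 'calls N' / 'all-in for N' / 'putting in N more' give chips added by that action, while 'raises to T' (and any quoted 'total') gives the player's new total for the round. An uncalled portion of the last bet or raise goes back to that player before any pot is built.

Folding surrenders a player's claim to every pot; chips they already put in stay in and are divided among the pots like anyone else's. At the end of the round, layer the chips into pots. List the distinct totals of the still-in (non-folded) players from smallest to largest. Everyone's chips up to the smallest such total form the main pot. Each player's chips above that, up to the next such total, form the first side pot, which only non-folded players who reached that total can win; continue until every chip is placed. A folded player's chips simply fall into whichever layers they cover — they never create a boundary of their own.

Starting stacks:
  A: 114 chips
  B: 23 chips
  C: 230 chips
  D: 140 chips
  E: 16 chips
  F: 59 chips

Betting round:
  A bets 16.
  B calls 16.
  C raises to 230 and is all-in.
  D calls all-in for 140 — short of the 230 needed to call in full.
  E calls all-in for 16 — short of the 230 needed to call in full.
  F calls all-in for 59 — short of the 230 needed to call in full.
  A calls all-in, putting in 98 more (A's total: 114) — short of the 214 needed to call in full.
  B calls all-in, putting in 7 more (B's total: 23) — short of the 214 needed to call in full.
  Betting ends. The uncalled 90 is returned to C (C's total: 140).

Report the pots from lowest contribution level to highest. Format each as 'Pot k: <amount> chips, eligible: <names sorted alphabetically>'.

Contributions (after 90 returned to C): A=114, B=23, C=140, D=140, E=16, F=59
Pot levels (distinct totals of non-folded players): 16, 23, 59, 114, 140
Layer 1-16: 16 each from A, B, C, D, E, F = 16*6 = 96 chips; eligible A, B, C, D, E, F
Layer 17-23: 7 each from A, B, C, D, F = 7*5 = 35 chips; eligible A, B, C, D, F
Layer 24-59: 36 each from A, C, D, F = 36*4 = 144 chips; eligible A, C, D, F
Layer 60-114: 55 each from A, C, D = 55*3 = 165 chips; eligible A, C, D
Layer 115-140: 26 each from C, D = 26*2 = 52 chips; eligible C, D

Pot 1: 96 chips, eligible: A, B, C, D, E, F
Pot 2: 35 chips, eligible: A, B, C, D, F
Pot 3: 144 chips, eligible: A, C, D, F
Pot 4: 165 chips, eligible: A, C, D
Pot 5: 52 chips, eligible: C, D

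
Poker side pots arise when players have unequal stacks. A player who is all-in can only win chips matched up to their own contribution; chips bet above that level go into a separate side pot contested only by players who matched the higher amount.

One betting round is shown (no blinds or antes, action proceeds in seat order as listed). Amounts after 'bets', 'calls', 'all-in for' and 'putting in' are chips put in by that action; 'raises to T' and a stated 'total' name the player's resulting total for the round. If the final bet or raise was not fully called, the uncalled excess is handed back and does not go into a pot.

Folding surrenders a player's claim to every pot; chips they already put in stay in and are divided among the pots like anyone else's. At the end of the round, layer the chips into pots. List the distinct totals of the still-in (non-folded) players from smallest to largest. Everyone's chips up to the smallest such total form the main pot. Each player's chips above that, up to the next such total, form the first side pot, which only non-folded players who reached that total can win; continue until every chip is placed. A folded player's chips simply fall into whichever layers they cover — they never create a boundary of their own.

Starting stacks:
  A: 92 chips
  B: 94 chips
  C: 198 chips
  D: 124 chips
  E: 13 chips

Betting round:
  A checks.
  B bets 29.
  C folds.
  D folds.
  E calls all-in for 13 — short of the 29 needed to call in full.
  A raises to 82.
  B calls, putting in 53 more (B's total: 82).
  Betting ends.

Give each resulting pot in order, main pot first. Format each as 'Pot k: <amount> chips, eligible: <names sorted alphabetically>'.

Contributions: A=82, B=82, E=13
Folded: C, D
Pot levels (distinct totals of non-folded players): 13, 82
Layer 1-13: 13 each from A, B, E = 13*3 = 39 chips; eligible A, B, E
Layer 14-82: 69 each from A, B = 69*2 = 138 chips; eligible A, B

Pot 1: 39 chips, eligible: A, B, E
Pot 2: 138 chips, eligible: A, B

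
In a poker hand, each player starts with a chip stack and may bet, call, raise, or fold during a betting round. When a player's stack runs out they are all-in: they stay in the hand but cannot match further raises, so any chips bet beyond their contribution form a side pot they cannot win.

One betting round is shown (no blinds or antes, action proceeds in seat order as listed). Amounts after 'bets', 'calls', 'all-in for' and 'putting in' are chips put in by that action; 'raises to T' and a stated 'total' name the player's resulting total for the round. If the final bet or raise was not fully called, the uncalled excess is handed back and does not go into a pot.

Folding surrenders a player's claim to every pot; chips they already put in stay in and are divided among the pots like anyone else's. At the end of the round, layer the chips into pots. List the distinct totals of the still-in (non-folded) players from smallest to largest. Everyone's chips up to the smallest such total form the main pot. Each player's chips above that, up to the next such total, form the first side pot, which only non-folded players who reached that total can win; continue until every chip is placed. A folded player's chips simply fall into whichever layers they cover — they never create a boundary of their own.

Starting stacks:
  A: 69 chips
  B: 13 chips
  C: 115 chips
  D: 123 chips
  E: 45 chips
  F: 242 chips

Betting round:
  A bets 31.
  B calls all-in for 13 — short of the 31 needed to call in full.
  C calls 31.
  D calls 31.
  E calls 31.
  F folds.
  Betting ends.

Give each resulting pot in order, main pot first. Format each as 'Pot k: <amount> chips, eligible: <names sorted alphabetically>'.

Pot 1: 65 chips, eligible: A, B, C, D, E
Pot 2: 72 chips, eligible: A, C, D, E

Derivation:
Contributions: A=31, B=13, C=31, D=31, E=31
Folded: F
Pot levels (distinct totals of non-folded players): 13, 31
Layer 1-13: 13 each from A, B, C, D, E = 13*5 = 65 chips; eligible A, B, C, D, E
Layer 14-31: 18 each from A, C, D, E = 18*4 = 72 chips; eligible A, C, D, E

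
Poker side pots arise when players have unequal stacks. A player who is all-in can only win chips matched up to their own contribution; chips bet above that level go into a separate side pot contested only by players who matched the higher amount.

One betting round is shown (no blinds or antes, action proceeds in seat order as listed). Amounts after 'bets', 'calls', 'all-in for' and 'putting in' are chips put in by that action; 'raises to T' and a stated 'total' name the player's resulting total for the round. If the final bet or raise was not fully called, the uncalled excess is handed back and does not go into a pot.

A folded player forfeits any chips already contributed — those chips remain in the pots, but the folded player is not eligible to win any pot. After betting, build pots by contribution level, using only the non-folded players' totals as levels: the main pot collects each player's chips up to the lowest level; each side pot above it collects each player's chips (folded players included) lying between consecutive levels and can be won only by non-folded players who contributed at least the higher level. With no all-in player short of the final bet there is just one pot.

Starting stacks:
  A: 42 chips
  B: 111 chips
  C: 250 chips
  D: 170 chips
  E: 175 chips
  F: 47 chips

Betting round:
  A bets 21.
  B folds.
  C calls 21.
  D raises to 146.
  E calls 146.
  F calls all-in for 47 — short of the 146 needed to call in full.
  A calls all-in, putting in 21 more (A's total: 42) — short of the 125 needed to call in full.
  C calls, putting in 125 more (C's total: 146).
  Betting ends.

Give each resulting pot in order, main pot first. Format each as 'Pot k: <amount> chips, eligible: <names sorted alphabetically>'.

Contributions: A=42, C=146, D=146, E=146, F=47
Folded: B
Pot levels (distinct totals of non-folded players): 42, 47, 146
Layer 1-42: 42 each from A, C, D, E, F = 42*5 = 210 chips; eligible A, C, D, E, F
Layer 43-47: 5 each from C, D, E, F = 5*4 = 20 chips; eligible C, D, E, F
Layer 48-146: 99 each from C, D, E = 99*3 = 297 chips; eligible C, D, E

Pot 1: 210 chips, eligible: A, C, D, E, F
Pot 2: 20 chips, eligible: C, D, E, F
Pot 3: 297 chips, eligible: C, D, E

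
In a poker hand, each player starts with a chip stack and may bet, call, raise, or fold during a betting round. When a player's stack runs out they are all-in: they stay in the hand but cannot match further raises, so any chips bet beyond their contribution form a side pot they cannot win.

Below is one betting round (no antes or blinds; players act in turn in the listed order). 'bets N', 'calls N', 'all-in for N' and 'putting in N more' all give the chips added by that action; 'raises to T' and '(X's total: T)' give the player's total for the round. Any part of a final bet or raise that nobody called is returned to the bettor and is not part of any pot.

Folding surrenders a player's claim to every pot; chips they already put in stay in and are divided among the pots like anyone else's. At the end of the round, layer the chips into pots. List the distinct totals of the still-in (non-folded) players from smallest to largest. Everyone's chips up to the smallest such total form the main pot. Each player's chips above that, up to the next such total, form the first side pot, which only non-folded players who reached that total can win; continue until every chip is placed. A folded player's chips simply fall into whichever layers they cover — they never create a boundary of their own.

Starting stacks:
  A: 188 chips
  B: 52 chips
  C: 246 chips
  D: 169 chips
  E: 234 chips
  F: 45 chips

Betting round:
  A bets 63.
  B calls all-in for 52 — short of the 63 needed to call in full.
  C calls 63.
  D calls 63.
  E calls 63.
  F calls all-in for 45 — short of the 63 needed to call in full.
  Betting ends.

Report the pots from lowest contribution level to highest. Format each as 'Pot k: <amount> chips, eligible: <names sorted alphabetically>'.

Pot 1: 270 chips, eligible: A, B, C, D, E, F
Pot 2: 35 chips, eligible: A, B, C, D, E
Pot 3: 44 chips, eligible: A, C, D, E

Derivation:
Contributions: A=63, B=52, C=63, D=63, E=63, F=45
Pot levels (distinct totals of non-folded players): 45, 52, 63
Layer 1-45: 45 each from A, B, C, D, E, F = 45*6 = 270 chips; eligible A, B, C, D, E, F
Layer 46-52: 7 each from A, B, C, D, E = 7*5 = 35 chips; eligible A, B, C, D, E
Layer 53-63: 11 each from A, C, D, E = 11*4 = 44 chips; eligible A, C, D, E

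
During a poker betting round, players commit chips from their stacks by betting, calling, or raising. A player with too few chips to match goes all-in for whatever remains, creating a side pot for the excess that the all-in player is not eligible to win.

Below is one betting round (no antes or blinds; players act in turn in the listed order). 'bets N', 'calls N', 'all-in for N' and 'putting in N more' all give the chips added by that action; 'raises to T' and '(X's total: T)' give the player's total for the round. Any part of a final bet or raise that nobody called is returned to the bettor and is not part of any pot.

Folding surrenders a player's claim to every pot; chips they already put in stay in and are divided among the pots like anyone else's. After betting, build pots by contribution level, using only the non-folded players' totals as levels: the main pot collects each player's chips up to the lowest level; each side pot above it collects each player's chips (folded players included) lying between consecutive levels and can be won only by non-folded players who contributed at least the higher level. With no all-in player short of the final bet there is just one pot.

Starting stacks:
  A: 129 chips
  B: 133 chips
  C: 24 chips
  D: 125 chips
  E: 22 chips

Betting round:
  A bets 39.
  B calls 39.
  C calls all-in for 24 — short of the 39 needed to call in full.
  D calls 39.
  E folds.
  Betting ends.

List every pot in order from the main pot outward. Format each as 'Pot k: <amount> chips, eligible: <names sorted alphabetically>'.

Contributions: A=39, B=39, C=24, D=39
Folded: E
Pot levels (distinct totals of non-folded players): 24, 39
Layer 1-24: 24 each from A, B, C, D = 24*4 = 96 chips; eligible A, B, C, D
Layer 25-39: 15 each from A, B, D = 15*3 = 45 chips; eligible A, B, D

Pot 1: 96 chips, eligible: A, B, C, D
Pot 2: 45 chips, eligible: A, B, D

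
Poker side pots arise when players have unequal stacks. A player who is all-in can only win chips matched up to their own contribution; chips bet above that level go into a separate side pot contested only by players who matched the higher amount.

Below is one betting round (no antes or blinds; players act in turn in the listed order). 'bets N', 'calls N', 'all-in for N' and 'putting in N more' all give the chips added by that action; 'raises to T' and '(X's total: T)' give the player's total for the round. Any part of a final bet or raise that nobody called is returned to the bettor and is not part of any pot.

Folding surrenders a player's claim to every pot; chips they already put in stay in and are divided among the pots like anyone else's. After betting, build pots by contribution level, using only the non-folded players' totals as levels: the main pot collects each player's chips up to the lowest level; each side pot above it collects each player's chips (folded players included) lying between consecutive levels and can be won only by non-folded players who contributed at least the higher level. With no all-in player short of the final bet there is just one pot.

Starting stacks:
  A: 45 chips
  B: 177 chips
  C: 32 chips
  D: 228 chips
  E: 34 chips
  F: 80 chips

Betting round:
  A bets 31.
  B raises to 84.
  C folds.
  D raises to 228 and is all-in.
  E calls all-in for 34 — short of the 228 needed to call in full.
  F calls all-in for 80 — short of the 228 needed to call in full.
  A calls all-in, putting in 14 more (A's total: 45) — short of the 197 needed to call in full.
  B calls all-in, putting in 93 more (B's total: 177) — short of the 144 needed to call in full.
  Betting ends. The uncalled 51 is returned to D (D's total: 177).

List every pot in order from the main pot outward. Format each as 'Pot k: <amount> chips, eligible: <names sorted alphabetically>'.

Pot 1: 170 chips, eligible: A, B, D, E, F
Pot 2: 44 chips, eligible: A, B, D, F
Pot 3: 105 chips, eligible: B, D, F
Pot 4: 194 chips, eligible: B, D

Derivation:
Contributions (after 51 returned to D): A=45, B=177, D=177, E=34, F=80
Folded: C
Pot levels (distinct totals of non-folded players): 34, 45, 80, 177
Layer 1-34: 34 each from A, B, D, E, F = 34*5 = 170 chips; eligible A, B, D, E, F
Layer 35-45: 11 each from A, B, D, F = 11*4 = 44 chips; eligible A, B, D, F
Layer 46-80: 35 each from B, D, F = 35*3 = 105 chips; eligible B, D, F
Layer 81-177: 97 each from B, D = 97*2 = 194 chips; eligible B, D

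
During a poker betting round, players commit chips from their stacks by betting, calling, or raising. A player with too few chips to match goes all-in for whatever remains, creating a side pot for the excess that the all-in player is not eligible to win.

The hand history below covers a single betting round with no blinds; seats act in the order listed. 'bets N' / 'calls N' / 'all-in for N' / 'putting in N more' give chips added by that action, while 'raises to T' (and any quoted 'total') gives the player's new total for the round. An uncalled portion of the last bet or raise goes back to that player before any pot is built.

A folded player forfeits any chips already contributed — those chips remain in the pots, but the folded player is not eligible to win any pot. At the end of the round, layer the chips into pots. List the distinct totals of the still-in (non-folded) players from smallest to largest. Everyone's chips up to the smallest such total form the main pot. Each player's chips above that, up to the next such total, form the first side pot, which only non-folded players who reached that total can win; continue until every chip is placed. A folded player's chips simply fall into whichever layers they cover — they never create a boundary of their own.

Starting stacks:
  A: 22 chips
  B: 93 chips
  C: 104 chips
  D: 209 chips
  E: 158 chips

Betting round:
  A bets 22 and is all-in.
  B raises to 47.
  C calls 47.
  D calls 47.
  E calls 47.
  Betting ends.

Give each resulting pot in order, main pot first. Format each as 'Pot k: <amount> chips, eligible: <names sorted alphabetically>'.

Pot 1: 110 chips, eligible: A, B, C, D, E
Pot 2: 100 chips, eligible: B, C, D, E

Derivation:
Contributions: A=22, B=47, C=47, D=47, E=47
Pot levels (distinct totals of non-folded players): 22, 47
Layer 1-22: 22 each from A, B, C, D, E = 22*5 = 110 chips; eligible A, B, C, D, E
Layer 23-47: 25 each from B, C, D, E = 25*4 = 100 chips; eligible B, C, D, E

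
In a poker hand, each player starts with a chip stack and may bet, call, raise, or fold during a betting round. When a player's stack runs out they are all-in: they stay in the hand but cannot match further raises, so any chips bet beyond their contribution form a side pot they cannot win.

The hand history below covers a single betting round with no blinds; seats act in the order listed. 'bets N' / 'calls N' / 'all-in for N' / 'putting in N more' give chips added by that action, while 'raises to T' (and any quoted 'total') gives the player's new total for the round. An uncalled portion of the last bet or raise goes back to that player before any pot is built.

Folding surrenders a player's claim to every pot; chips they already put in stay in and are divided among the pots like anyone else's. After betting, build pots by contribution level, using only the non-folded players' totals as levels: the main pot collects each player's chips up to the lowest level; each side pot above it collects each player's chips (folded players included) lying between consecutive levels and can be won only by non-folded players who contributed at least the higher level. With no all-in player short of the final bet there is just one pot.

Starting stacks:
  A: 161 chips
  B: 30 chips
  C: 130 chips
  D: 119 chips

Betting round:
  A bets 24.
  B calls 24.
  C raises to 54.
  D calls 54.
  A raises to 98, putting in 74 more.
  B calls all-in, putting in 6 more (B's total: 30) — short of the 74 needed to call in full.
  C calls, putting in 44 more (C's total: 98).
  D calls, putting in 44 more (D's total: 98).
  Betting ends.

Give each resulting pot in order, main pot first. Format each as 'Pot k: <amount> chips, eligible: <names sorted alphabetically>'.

Contributions: A=98, B=30, C=98, D=98
Pot levels (distinct totals of non-folded players): 30, 98
Layer 1-30: 30 each from A, B, C, D = 30*4 = 120 chips; eligible A, B, C, D
Layer 31-98: 68 each from A, C, D = 68*3 = 204 chips; eligible A, C, D

Pot 1: 120 chips, eligible: A, B, C, D
Pot 2: 204 chips, eligible: A, C, D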